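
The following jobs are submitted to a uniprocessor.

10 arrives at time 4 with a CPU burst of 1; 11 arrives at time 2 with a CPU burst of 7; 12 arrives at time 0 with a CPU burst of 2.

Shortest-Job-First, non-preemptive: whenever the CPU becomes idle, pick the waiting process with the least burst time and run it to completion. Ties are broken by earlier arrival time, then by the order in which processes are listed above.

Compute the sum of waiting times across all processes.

Timeline: | 12 0-2 | 11 2-9 | 10 9-10 |
Completion: 10=10  11=9  12=2
Turnaround (C−A): 10=6  11=7  12=2
Waiting = turnaround − burst: 10=5, 11=0, 12=0
Total waiting = 5 + 0 + 0 = 5

5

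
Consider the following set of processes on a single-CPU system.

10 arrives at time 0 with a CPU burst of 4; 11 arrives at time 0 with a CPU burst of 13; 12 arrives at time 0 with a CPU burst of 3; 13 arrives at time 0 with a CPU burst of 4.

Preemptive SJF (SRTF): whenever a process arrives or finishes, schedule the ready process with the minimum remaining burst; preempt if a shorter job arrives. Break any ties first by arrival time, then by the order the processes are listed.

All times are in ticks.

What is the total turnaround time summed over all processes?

Gantt: | 12 0-3 | 10 3-7 | 13 7-11 | 11 11-24 |
Completion: 10=7  11=24  12=3  13=11
Turnaround = completion − arrival: 10=7, 11=24, 12=3, 13=11
Total turnaround = 7 + 24 + 3 + 11 = 45

45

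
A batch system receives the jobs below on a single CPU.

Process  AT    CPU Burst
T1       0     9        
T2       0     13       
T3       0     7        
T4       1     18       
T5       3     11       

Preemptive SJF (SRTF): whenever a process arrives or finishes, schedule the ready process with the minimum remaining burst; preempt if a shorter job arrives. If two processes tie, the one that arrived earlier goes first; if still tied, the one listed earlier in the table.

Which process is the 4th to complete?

T2

Timeline: | T3 0-7 | T1 7-16 | T5 16-27 | T2 27-40 | T4 40-58 |
Completion: T1=16  T2=40  T3=7  T4=58  T5=27
Finish order: T3 → T1 → T5 → T2 → T4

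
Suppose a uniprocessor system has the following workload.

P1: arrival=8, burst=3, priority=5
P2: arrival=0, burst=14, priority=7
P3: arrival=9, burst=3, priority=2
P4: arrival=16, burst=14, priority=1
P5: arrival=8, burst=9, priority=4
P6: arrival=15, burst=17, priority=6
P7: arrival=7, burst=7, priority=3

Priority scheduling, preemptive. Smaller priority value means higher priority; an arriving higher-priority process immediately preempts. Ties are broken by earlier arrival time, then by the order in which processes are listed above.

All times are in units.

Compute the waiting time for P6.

28

Schedule: | P2 0-7 | P7 7-9 | P3 9-12 | P7 12-16 | P4 16-30 | P7 30-31 | P5 31-40 | P1 40-43 | P6 43-60 | P2 60-67 |
Completion: P1=43  P2=67  P3=12  P4=30  P5=40  P6=60  P7=31
Waiting(P6) = turnaround − burst = 45 − 17 = 28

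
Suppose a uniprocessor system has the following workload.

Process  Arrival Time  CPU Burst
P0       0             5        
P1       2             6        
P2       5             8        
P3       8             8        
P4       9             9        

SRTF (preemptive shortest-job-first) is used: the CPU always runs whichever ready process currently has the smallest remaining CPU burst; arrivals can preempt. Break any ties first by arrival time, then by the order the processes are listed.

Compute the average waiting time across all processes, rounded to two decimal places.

7.60

Timeline: | P0 0-5 | P1 5-11 | P2 11-19 | P3 19-27 | P4 27-36 |
Completion: P0=5  P1=11  P2=19  P3=27  P4=36
Waiting times: P0=0, P1=3, P2=6, P3=11, P4=18
Average waiting = (0+3+6+11+18) / 5 = 38/5 = 7.60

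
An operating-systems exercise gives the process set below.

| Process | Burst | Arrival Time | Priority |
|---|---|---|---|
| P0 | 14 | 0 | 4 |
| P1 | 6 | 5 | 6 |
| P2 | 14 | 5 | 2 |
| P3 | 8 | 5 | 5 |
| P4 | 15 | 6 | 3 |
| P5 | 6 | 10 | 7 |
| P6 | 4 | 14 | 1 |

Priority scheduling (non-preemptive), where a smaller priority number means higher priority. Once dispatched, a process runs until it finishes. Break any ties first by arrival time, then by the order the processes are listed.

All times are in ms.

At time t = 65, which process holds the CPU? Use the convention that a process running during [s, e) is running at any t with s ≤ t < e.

Gantt: | P0 0-14 | P6 14-18 | P2 18-32 | P4 32-47 | P3 47-55 | P1 55-61 | P5 61-67 |
Completion: P0=14  P1=61  P2=32  P3=55  P4=47  P5=67  P6=18
Turnaround (C−A): P0=14  P1=56  P2=27  P3=50  P4=41  P5=57  P6=4

P5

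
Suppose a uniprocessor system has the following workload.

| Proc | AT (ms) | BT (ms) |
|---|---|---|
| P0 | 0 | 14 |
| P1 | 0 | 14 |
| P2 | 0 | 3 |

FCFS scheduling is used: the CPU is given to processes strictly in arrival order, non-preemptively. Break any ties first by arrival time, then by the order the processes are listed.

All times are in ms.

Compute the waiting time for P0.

Schedule: | P0 0-14 | P1 14-28 | P2 28-31 |
Completion: P0=14  P1=28  P2=31
Turnaround (C−A): P0=14  P1=28  P2=31
Waiting(P0) = turnaround − burst = 14 − 14 = 0

0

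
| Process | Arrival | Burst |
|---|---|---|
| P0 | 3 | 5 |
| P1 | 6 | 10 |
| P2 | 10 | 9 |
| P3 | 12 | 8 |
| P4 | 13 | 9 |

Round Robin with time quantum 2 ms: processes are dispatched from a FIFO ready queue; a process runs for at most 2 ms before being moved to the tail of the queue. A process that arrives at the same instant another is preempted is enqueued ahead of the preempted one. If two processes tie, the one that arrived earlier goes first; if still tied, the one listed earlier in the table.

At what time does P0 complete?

Gantt: | idle 0-3 | P0 3-7 | P1 7-9 | P0 9-10 | P1 10-12 | P2 12-14 | P3 14-16 | P1 16-18 | P4 18-20 | P2 20-22 | P3 22-24 | P1 24-26 | P4 26-28 | P2 28-30 | P3 30-32 | P1 32-34 | P4 34-36 | P2 36-38 | P3 38-40 | P4 40-42 | P2 42-43 | P4 43-44 |
Completion: P0=10  P1=34  P2=43  P3=40  P4=44
Turnaround (C−A): P0=7  P1=28  P2=33  P3=28  P4=31

10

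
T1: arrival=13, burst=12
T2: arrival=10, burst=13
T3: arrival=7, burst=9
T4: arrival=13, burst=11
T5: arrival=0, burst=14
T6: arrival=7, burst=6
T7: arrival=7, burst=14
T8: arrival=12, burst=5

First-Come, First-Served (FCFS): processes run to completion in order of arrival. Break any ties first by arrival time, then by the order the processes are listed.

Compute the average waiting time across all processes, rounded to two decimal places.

28.75

Timeline: | T5 0-14 | T3 14-23 | T6 23-29 | T7 29-43 | T2 43-56 | T8 56-61 | T1 61-73 | T4 73-84 |
Completion: T1=73  T2=56  T3=23  T4=84  T5=14  T6=29  T7=43  T8=61
Turnaround (C−A): T1=60  T2=46  T3=16  T4=71  T5=14  T6=22  T7=36  T8=49
Waiting times: T1=48, T2=33, T3=7, T4=60, T5=0, T6=16, T7=22, T8=44
Average waiting = (48+33+7+60+0+16+22+44) / 8 = 230/8 = 28.75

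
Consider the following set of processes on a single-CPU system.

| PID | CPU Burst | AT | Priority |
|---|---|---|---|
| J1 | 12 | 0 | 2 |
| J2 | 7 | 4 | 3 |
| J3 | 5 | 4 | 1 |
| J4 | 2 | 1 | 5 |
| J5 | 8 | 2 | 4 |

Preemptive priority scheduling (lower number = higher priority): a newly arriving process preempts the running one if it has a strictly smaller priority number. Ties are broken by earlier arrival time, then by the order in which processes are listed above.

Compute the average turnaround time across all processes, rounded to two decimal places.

Schedule: | J1 0-4 | J3 4-9 | J1 9-17 | J2 17-24 | J5 24-32 | J4 32-34 |
Completion: J1=17  J2=24  J3=9  J4=34  J5=32
Turnaround (C−A): J1=17  J2=20  J3=5  J4=33  J5=30
Turnaround times: J1=17, J2=20, J3=5, J4=33, J5=30
Average turnaround = (17+20+5+33+30) / 5 = 105/5 = 21.00

21.00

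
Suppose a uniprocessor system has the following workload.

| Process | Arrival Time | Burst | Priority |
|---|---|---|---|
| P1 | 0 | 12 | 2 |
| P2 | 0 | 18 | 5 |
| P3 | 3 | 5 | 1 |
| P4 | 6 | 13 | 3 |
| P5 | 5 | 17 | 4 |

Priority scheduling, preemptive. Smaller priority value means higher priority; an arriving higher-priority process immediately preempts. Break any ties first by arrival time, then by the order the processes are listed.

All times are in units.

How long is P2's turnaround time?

Schedule: | P1 0-3 | P3 3-8 | P1 8-17 | P4 17-30 | P5 30-47 | P2 47-65 |
Completion: P1=17  P2=65  P3=8  P4=30  P5=47
Turnaround (C−A): P1=17  P2=65  P3=5  P4=24  P5=42
Turnaround(P2) = completion − arrival = 65 − 0 = 65

65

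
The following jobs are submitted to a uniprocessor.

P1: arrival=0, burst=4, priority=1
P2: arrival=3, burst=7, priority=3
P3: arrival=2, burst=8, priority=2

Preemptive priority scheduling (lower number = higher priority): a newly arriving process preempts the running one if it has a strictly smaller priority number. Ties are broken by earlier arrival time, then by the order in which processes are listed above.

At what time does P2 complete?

Timeline: | P1 0-4 | P3 4-12 | P2 12-19 |
Completion: P1=4  P2=19  P3=12
Turnaround (C−A): P1=4  P2=16  P3=10

19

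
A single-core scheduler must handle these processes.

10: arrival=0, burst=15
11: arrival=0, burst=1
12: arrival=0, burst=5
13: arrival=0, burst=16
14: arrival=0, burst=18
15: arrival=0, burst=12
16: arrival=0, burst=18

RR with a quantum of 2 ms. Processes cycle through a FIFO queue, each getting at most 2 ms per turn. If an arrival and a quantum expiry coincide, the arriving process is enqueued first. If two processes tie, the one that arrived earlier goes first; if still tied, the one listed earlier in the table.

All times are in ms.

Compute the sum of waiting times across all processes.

330

Gantt: | 10 0-2 | 11 2-3 | 12 3-5 | 13 5-7 | 14 7-9 | 15 9-11 | 16 11-13 | 10 13-15 | 12 15-17 | 13 17-19 | 14 19-21 | 15 21-23 | 16 23-25 | 10 25-27 | 12 27-28 | 13 28-30 | 14 30-32 | 15 32-34 | 16 34-36 | 10 36-38 | 13 38-40 | 14 40-42 | 15 42-44 | 16 44-46 | 10 46-48 | 13 48-50 | 14 50-52 | 15 52-54 | 16 54-56 | 10 56-58 | 13 58-60 | 14 60-62 | 15 62-64 | 16 64-66 | 10 66-68 | 13 68-70 | 14 70-72 | 16 72-74 | 10 74-75 | 13 75-77 | 14 77-79 | 16 79-81 | 14 81-83 | 16 83-85 |
Completion: 10=75  11=3  12=28  13=77  14=83  15=64  16=85
Turnaround (C−A): 10=75  11=3  12=28  13=77  14=83  15=64  16=85
Waiting = turnaround − burst: 10=60, 11=2, 12=23, 13=61, 14=65, 15=52, 16=67
Total waiting = 60 + 2 + 23 + 61 + 65 + 52 + 67 = 330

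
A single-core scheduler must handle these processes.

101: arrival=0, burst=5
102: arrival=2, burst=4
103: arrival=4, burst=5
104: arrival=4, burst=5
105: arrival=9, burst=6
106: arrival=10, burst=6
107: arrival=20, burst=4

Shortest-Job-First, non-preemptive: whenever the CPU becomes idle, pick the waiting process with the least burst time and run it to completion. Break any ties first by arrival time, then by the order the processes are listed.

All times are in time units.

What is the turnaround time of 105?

16

Timeline: | 101 0-5 | 102 5-9 | 103 9-14 | 104 14-19 | 105 19-25 | 107 25-29 | 106 29-35 |
Completion: 101=5  102=9  103=14  104=19  105=25  106=35  107=29
Turnaround(105) = completion − arrival = 25 − 9 = 16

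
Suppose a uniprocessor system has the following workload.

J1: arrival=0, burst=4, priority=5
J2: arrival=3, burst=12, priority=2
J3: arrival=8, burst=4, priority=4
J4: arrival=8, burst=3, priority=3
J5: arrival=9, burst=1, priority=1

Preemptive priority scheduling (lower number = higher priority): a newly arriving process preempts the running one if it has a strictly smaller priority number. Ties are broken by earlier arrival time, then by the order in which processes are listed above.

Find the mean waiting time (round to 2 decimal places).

Gantt: | J1 0-3 | J2 3-9 | J5 9-10 | J2 10-16 | J4 16-19 | J3 19-23 | J1 23-24 |
Completion: J1=24  J2=16  J3=23  J4=19  J5=10
Waiting times: J1=20, J2=1, J3=11, J4=8, J5=0
Average waiting = (20+1+11+8+0) / 5 = 40/5 = 8.00

8.00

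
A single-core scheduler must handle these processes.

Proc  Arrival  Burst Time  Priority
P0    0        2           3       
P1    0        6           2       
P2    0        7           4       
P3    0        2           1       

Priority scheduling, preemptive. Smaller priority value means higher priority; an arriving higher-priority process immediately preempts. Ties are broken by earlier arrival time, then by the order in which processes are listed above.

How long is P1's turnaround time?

Gantt: | P3 0-2 | P1 2-8 | P0 8-10 | P2 10-17 |
Completion: P0=10  P1=8  P2=17  P3=2
Turnaround (C−A): P0=10  P1=8  P2=17  P3=2
Turnaround(P1) = completion − arrival = 8 − 0 = 8

8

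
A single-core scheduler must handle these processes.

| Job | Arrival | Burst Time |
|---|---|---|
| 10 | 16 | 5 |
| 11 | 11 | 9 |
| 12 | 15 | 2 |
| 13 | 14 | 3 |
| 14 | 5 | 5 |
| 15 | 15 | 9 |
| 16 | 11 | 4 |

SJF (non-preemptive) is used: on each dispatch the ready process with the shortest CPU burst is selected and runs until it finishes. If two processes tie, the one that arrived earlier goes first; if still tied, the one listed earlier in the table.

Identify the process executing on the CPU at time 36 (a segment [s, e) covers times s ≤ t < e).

15

Timeline: | idle 0-5 | 14 5-10 | idle 10-11 | 16 11-15 | 12 15-17 | 13 17-20 | 10 20-25 | 11 25-34 | 15 34-43 |
Completion: 10=25  11=34  12=17  13=20  14=10  15=43  16=15
Turnaround (C−A): 10=9  11=23  12=2  13=6  14=5  15=28  16=4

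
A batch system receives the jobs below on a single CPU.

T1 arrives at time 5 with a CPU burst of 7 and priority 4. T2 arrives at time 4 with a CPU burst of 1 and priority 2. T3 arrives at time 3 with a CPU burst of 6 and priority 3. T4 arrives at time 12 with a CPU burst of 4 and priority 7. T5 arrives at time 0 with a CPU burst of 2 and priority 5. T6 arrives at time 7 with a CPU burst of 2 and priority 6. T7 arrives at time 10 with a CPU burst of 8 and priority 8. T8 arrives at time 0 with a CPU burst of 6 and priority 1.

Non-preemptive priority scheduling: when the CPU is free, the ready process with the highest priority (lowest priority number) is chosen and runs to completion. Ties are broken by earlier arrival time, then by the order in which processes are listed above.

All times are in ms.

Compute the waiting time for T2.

Schedule: | T8 0-6 | T2 6-7 | T3 7-13 | T1 13-20 | T5 20-22 | T6 22-24 | T4 24-28 | T7 28-36 |
Completion: T1=20  T2=7  T3=13  T4=28  T5=22  T6=24  T7=36  T8=6
Waiting(T2) = turnaround − burst = 3 − 1 = 2

2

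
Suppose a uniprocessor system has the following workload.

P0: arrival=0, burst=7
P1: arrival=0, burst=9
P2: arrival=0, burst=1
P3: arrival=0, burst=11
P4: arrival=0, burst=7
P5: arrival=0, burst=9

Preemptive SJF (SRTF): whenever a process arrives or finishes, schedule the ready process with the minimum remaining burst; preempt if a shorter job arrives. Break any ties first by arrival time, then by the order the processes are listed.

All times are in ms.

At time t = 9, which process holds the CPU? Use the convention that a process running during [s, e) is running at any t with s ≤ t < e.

Timeline: | P2 0-1 | P0 1-8 | P4 8-15 | P1 15-24 | P5 24-33 | P3 33-44 |
Completion: P0=8  P1=24  P2=1  P3=44  P4=15  P5=33
Turnaround (C−A): P0=8  P1=24  P2=1  P3=44  P4=15  P5=33

P4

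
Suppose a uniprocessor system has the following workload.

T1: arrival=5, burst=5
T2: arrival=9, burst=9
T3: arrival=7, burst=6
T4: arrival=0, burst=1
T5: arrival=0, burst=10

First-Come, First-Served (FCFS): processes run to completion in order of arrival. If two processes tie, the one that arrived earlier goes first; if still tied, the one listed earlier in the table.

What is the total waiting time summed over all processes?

Timeline: | T4 0-1 | T5 1-11 | T1 11-16 | T3 16-22 | T2 22-31 |
Completion: T1=16  T2=31  T3=22  T4=1  T5=11
Turnaround (C−A): T1=11  T2=22  T3=15  T4=1  T5=11
Waiting = turnaround − burst: T1=6, T2=13, T3=9, T4=0, T5=1
Total waiting = 6 + 13 + 9 + 0 + 1 = 29

29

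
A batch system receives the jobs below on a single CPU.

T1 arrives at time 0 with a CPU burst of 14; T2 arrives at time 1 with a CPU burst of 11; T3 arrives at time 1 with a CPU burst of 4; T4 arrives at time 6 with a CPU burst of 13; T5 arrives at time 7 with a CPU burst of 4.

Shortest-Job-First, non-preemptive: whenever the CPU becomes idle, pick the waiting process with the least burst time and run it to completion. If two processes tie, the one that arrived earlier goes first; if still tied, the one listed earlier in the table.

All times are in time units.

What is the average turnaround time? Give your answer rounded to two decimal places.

23.60

Gantt: | T1 0-14 | T3 14-18 | T5 18-22 | T2 22-33 | T4 33-46 |
Completion: T1=14  T2=33  T3=18  T4=46  T5=22
Turnaround (C−A): T1=14  T2=32  T3=17  T4=40  T5=15
Turnaround times: T1=14, T2=32, T3=17, T4=40, T5=15
Average turnaround = (14+32+17+40+15) / 5 = 118/5 = 23.60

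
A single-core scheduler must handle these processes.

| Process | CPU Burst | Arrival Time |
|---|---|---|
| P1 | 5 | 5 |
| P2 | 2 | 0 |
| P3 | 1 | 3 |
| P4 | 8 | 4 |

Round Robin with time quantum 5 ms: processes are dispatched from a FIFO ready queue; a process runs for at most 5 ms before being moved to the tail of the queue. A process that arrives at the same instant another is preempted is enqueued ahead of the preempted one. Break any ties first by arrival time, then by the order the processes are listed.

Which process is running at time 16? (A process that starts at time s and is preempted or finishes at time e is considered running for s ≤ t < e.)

Timeline: | P2 0-2 | idle 2-3 | P3 3-4 | P4 4-9 | P1 9-14 | P4 14-17 |
Completion: P1=14  P2=2  P3=4  P4=17
Turnaround (C−A): P1=9  P2=2  P3=1  P4=13

P4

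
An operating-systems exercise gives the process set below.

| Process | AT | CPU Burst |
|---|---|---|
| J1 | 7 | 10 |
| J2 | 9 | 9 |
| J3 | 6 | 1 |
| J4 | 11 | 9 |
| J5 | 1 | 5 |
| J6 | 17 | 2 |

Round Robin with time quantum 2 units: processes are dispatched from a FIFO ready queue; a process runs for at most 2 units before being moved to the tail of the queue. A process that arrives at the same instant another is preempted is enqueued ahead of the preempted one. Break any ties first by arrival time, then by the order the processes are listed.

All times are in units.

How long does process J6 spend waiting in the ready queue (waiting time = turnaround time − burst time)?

4

Schedule: | idle 0-1 | J5 1-6 | J3 6-7 | J1 7-9 | J2 9-11 | J1 11-13 | J4 13-15 | J2 15-17 | J1 17-19 | J4 19-21 | J6 21-23 | J2 23-25 | J1 25-27 | J4 27-29 | J2 29-31 | J1 31-33 | J4 33-35 | J2 35-36 | J4 36-37 |
Completion: J1=33  J2=36  J3=7  J4=37  J5=6  J6=23
Turnaround (C−A): J1=26  J2=27  J3=1  J4=26  J5=5  J6=6
Waiting(J6) = turnaround − burst = 6 − 2 = 4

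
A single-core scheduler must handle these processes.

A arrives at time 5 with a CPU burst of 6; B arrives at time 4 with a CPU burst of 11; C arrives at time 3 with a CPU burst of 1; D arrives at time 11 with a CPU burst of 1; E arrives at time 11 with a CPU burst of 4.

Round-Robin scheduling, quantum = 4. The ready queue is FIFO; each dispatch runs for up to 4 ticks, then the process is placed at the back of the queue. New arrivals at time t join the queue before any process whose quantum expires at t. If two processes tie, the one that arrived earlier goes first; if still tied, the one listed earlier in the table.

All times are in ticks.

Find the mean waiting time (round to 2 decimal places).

6.80

Schedule: | idle 0-3 | C 3-4 | B 4-8 | A 8-12 | B 12-16 | D 16-17 | E 17-21 | A 21-23 | B 23-26 |
Completion: A=23  B=26  C=4  D=17  E=21
Turnaround (C−A): A=18  B=22  C=1  D=6  E=10
Waiting times: A=12, B=11, C=0, D=5, E=6
Average waiting = (12+11+0+5+6) / 5 = 34/5 = 6.80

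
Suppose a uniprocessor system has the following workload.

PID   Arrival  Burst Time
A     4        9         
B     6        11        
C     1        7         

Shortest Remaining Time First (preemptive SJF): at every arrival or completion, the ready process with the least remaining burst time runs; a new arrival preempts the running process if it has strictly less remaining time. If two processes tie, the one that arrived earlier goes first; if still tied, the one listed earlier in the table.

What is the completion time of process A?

17

Schedule: | idle 0-1 | C 1-8 | A 8-17 | B 17-28 |
Completion: A=17  B=28  C=8
Turnaround (C−A): A=13  B=22  C=7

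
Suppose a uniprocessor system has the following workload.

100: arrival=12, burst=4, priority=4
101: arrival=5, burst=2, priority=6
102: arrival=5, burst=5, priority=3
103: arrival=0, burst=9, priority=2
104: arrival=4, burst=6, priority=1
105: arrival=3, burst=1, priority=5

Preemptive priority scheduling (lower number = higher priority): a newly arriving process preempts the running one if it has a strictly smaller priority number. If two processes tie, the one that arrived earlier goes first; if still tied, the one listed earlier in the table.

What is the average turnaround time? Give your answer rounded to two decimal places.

Timeline: | 103 0-4 | 104 4-10 | 103 10-15 | 102 15-20 | 100 20-24 | 105 24-25 | 101 25-27 |
Completion: 100=24  101=27  102=20  103=15  104=10  105=25
Turnaround times: 100=12, 101=22, 102=15, 103=15, 104=6, 105=22
Average turnaround = (12+22+15+15+6+22) / 6 = 92/6 = 15.33

15.33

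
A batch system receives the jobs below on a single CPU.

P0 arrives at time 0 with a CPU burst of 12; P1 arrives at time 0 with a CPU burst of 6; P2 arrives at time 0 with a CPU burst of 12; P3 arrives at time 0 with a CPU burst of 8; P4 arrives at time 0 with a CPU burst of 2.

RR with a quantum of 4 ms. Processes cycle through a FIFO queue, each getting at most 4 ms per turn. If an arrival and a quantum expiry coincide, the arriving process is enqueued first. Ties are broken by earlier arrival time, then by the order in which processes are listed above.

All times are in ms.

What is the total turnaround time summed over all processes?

Timeline: | P0 0-4 | P1 4-8 | P2 8-12 | P3 12-16 | P4 16-18 | P0 18-22 | P1 22-24 | P2 24-28 | P3 28-32 | P0 32-36 | P2 36-40 |
Completion: P0=36  P1=24  P2=40  P3=32  P4=18
Turnaround = completion − arrival: P0=36, P1=24, P2=40, P3=32, P4=18
Total turnaround = 36 + 24 + 40 + 32 + 18 = 150

150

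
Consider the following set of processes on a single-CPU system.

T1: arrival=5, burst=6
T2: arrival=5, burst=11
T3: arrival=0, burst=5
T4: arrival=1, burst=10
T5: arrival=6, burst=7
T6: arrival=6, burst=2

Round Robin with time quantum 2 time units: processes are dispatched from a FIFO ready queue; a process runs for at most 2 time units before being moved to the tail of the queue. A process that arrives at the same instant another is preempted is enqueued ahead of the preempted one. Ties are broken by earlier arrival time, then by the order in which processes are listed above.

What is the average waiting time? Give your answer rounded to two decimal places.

Gantt: | T3 0-2 | T4 2-4 | T3 4-6 | T4 6-8 | T1 8-10 | T2 10-12 | T5 12-14 | T6 14-16 | T3 16-17 | T4 17-19 | T1 19-21 | T2 21-23 | T5 23-25 | T4 25-27 | T1 27-29 | T2 29-31 | T5 31-33 | T4 33-35 | T2 35-37 | T5 37-38 | T2 38-41 |
Completion: T1=29  T2=41  T3=17  T4=35  T5=38  T6=16
Turnaround (C−A): T1=24  T2=36  T3=17  T4=34  T5=32  T6=10
Waiting times: T1=18, T2=25, T3=12, T4=24, T5=25, T6=8
Average waiting = (18+25+12+24+25+8) / 6 = 112/6 = 18.67

18.67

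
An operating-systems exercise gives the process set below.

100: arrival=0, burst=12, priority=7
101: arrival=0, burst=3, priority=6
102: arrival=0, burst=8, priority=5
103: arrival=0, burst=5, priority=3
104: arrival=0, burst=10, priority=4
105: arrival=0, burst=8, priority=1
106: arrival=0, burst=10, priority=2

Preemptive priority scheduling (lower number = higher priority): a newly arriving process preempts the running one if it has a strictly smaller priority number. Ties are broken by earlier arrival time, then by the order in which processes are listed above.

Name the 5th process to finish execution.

102

Timeline: | 105 0-8 | 106 8-18 | 103 18-23 | 104 23-33 | 102 33-41 | 101 41-44 | 100 44-56 |
Completion: 100=56  101=44  102=41  103=23  104=33  105=8  106=18
Finish order: 105 → 106 → 103 → 104 → 102 → 101 → 100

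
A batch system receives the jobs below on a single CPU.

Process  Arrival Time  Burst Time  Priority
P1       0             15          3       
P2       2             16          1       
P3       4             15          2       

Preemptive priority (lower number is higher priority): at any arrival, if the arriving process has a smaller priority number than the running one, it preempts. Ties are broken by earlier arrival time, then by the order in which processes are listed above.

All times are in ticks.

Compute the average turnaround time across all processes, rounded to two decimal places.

30.33

Timeline: | P1 0-2 | P2 2-18 | P3 18-33 | P1 33-46 |
Completion: P1=46  P2=18  P3=33
Turnaround times: P1=46, P2=16, P3=29
Average turnaround = (46+16+29) / 3 = 91/3 = 30.33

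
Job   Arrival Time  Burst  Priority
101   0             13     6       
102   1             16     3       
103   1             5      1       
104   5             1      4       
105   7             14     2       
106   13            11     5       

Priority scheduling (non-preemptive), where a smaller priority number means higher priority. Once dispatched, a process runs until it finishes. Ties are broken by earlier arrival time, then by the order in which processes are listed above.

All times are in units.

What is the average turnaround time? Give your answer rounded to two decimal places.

Timeline: | 101 0-13 | 103 13-18 | 105 18-32 | 102 32-48 | 104 48-49 | 106 49-60 |
Completion: 101=13  102=48  103=18  104=49  105=32  106=60
Turnaround (C−A): 101=13  102=47  103=17  104=44  105=25  106=47
Turnaround times: 101=13, 102=47, 103=17, 104=44, 105=25, 106=47
Average turnaround = (13+47+17+44+25+47) / 6 = 193/6 = 32.17

32.17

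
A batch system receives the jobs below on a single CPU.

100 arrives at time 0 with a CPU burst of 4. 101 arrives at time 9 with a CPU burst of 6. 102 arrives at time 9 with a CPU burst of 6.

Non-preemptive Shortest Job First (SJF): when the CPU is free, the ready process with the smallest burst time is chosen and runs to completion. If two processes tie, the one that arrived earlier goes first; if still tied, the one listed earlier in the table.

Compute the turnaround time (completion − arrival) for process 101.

6

Schedule: | 100 0-4 | idle 4-9 | 101 9-15 | 102 15-21 |
Completion: 100=4  101=15  102=21
Turnaround (C−A): 100=4  101=6  102=12
Turnaround(101) = completion − arrival = 15 − 9 = 6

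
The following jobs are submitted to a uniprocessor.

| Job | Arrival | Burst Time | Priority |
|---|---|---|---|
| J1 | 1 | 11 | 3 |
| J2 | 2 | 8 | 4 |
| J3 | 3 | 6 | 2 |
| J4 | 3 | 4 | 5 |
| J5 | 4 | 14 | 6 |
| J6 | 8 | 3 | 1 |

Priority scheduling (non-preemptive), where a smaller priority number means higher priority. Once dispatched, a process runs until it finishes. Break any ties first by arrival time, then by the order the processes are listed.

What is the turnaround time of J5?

43

Schedule: | idle 0-1 | J1 1-12 | J6 12-15 | J3 15-21 | J2 21-29 | J4 29-33 | J5 33-47 |
Completion: J1=12  J2=29  J3=21  J4=33  J5=47  J6=15
Turnaround (C−A): J1=11  J2=27  J3=18  J4=30  J5=43  J6=7
Turnaround(J5) = completion − arrival = 47 − 4 = 43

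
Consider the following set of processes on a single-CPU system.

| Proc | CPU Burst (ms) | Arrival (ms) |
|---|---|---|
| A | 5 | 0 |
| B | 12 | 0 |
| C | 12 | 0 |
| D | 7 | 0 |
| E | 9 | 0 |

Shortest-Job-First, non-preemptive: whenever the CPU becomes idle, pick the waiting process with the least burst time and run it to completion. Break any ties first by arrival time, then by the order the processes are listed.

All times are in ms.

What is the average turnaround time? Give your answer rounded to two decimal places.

23.20

Schedule: | A 0-5 | D 5-12 | E 12-21 | B 21-33 | C 33-45 |
Completion: A=5  B=33  C=45  D=12  E=21
Turnaround (C−A): A=5  B=33  C=45  D=12  E=21
Turnaround times: A=5, B=33, C=45, D=12, E=21
Average turnaround = (5+33+45+12+21) / 5 = 116/5 = 23.20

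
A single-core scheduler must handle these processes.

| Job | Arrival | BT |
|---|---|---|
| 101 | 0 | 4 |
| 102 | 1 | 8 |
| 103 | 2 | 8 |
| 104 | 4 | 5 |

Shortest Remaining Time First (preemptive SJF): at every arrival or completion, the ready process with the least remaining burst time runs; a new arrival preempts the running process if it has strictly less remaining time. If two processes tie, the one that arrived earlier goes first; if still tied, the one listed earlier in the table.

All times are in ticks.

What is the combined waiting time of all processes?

Gantt: | 101 0-4 | 104 4-9 | 102 9-17 | 103 17-25 |
Completion: 101=4  102=17  103=25  104=9
Waiting = turnaround − burst: 101=0, 102=8, 103=15, 104=0
Total waiting = 0 + 8 + 15 + 0 = 23

23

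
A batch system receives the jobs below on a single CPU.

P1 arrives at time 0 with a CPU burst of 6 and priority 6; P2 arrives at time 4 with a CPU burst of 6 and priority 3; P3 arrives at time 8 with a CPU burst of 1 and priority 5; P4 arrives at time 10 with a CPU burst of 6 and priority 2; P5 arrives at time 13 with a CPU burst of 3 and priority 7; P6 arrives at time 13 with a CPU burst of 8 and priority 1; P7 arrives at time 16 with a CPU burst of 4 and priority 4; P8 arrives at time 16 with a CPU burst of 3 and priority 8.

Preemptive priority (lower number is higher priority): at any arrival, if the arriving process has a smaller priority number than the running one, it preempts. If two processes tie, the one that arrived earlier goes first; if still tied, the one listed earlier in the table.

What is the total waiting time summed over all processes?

Gantt: | P1 0-4 | P2 4-10 | P4 10-13 | P6 13-21 | P4 21-24 | P7 24-28 | P3 28-29 | P1 29-31 | P5 31-34 | P8 34-37 |
Completion: P1=31  P2=10  P3=29  P4=24  P5=34  P6=21  P7=28  P8=37
Turnaround (C−A): P1=31  P2=6  P3=21  P4=14  P5=21  P6=8  P7=12  P8=21
Waiting = turnaround − burst: P1=25, P2=0, P3=20, P4=8, P5=18, P6=0, P7=8, P8=18
Total waiting = 25 + 0 + 20 + 8 + 18 + 0 + 8 + 18 = 97

97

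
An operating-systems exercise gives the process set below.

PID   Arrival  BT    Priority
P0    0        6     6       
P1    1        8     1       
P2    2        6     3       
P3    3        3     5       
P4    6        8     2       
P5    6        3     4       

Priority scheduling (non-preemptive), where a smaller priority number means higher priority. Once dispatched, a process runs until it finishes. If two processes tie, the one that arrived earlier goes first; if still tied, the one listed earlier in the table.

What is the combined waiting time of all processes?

Timeline: | P0 0-6 | P1 6-14 | P4 14-22 | P2 22-28 | P5 28-31 | P3 31-34 |
Completion: P0=6  P1=14  P2=28  P3=34  P4=22  P5=31
Turnaround (C−A): P0=6  P1=13  P2=26  P3=31  P4=16  P5=25
Waiting = turnaround − burst: P0=0, P1=5, P2=20, P3=28, P4=8, P5=22
Total waiting = 0 + 5 + 20 + 28 + 8 + 22 = 83

83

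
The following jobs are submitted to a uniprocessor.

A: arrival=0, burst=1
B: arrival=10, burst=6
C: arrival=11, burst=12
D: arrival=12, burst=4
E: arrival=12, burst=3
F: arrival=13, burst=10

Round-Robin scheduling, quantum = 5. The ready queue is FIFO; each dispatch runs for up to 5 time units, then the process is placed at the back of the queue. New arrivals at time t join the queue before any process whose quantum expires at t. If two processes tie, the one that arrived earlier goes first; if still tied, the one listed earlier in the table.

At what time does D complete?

Timeline: | A 0-1 | idle 1-10 | B 10-15 | C 15-20 | D 20-24 | E 24-27 | F 27-32 | B 32-33 | C 33-38 | F 38-43 | C 43-45 |
Completion: A=1  B=33  C=45  D=24  E=27  F=43

24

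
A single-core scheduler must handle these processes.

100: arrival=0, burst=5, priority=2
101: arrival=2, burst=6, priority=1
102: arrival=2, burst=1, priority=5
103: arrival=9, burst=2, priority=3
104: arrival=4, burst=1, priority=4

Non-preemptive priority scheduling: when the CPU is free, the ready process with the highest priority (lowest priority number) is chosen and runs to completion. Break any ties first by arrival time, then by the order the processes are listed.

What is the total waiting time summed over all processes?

Timeline: | 100 0-5 | 101 5-11 | 103 11-13 | 104 13-14 | 102 14-15 |
Completion: 100=5  101=11  102=15  103=13  104=14
Turnaround (C−A): 100=5  101=9  102=13  103=4  104=10
Waiting = turnaround − burst: 100=0, 101=3, 102=12, 103=2, 104=9
Total waiting = 0 + 3 + 12 + 2 + 9 = 26

26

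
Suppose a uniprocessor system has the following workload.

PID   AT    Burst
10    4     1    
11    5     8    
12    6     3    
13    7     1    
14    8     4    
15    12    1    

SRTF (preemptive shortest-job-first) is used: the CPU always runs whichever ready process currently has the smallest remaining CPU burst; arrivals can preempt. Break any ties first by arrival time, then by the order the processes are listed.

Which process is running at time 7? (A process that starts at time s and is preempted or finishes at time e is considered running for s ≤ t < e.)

13

Timeline: | idle 0-4 | 10 4-5 | 11 5-6 | 12 6-7 | 13 7-8 | 12 8-10 | 14 10-12 | 15 12-13 | 14 13-15 | 11 15-22 |
Completion: 10=5  11=22  12=10  13=8  14=15  15=13
Turnaround (C−A): 10=1  11=17  12=4  13=1  14=7  15=1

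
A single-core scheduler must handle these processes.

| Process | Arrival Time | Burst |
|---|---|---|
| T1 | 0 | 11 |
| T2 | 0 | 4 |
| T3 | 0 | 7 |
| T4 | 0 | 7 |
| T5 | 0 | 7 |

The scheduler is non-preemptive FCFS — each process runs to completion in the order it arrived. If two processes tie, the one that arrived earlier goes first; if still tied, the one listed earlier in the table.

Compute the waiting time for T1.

Gantt: | T1 0-11 | T2 11-15 | T3 15-22 | T4 22-29 | T5 29-36 |
Completion: T1=11  T2=15  T3=22  T4=29  T5=36
Waiting(T1) = turnaround − burst = 11 − 11 = 0

0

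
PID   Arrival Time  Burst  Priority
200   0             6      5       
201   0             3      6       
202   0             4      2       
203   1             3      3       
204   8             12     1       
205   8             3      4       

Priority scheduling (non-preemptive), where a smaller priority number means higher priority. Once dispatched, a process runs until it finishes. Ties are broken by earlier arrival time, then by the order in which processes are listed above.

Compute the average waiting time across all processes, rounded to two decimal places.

Gantt: | 202 0-4 | 203 4-7 | 200 7-13 | 204 13-25 | 205 25-28 | 201 28-31 |
Completion: 200=13  201=31  202=4  203=7  204=25  205=28
Turnaround (C−A): 200=13  201=31  202=4  203=6  204=17  205=20
Waiting times: 200=7, 201=28, 202=0, 203=3, 204=5, 205=17
Average waiting = (7+28+0+3+5+17) / 6 = 60/6 = 10.00

10.00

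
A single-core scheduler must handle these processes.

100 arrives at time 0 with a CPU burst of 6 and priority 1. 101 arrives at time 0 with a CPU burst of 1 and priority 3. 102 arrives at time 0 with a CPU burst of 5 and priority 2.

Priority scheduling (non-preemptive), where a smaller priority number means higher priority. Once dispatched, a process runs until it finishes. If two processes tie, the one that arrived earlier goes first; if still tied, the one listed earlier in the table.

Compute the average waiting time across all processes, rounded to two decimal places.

5.67

Timeline: | 100 0-6 | 102 6-11 | 101 11-12 |
Completion: 100=6  101=12  102=11
Turnaround (C−A): 100=6  101=12  102=11
Waiting times: 100=0, 101=11, 102=6
Average waiting = (0+11+6) / 3 = 17/3 = 5.67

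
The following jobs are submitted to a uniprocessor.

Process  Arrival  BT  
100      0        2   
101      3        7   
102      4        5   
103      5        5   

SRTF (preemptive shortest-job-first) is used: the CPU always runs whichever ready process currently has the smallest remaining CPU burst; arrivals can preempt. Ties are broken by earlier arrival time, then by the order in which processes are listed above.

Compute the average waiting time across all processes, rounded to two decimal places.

Timeline: | 100 0-2 | idle 2-3 | 101 3-4 | 102 4-9 | 103 9-14 | 101 14-20 |
Completion: 100=2  101=20  102=9  103=14
Turnaround (C−A): 100=2  101=17  102=5  103=9
Waiting times: 100=0, 101=10, 102=0, 103=4
Average waiting = (0+10+0+4) / 4 = 14/4 = 3.50

3.50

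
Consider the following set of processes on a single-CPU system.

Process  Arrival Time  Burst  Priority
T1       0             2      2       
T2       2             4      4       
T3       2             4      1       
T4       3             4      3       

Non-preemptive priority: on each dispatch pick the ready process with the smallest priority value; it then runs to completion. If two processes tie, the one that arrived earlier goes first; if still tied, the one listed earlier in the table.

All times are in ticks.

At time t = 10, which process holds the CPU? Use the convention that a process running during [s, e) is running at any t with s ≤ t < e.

Timeline: | T1 0-2 | T3 2-6 | T4 6-10 | T2 10-14 |
Completion: T1=2  T2=14  T3=6  T4=10

T2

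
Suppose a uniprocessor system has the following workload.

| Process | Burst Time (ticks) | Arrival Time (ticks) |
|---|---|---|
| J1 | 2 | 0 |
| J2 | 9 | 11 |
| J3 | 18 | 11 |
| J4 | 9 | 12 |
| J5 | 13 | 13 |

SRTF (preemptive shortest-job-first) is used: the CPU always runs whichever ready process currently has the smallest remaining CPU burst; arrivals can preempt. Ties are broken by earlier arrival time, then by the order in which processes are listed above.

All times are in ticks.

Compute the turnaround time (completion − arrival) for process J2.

9

Gantt: | J1 0-2 | idle 2-11 | J2 11-20 | J4 20-29 | J5 29-42 | J3 42-60 |
Completion: J1=2  J2=20  J3=60  J4=29  J5=42
Turnaround(J2) = completion − arrival = 20 − 11 = 9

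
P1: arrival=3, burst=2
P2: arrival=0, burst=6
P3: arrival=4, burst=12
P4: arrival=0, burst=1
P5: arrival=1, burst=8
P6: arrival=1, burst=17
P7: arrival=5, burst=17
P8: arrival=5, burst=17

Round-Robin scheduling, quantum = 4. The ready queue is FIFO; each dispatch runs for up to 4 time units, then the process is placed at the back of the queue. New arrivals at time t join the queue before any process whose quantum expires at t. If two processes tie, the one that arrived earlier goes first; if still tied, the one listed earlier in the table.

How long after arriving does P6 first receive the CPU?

8

Timeline: | P2 0-4 | P4 4-5 | P5 5-9 | P6 9-13 | P1 13-15 | P3 15-19 | P2 19-21 | P7 21-25 | P8 25-29 | P5 29-33 | P6 33-37 | P3 37-41 | P7 41-45 | P8 45-49 | P6 49-53 | P3 53-57 | P7 57-61 | P8 61-65 | P6 65-69 | P7 69-73 | P8 73-77 | P6 77-78 | P7 78-79 | P8 79-80 |
Completion: P1=15  P2=21  P3=57  P4=5  P5=33  P6=78  P7=79  P8=80
Response(P6) = first start − arrival = 9 − 1 = 8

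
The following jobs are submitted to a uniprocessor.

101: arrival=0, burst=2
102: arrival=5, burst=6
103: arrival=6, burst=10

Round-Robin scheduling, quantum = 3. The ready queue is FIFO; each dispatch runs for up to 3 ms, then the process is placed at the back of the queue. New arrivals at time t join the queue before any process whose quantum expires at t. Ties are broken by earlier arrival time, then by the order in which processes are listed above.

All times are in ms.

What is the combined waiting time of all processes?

Timeline: | 101 0-2 | idle 2-5 | 102 5-8 | 103 8-11 | 102 11-14 | 103 14-21 |
Completion: 101=2  102=14  103=21
Turnaround (C−A): 101=2  102=9  103=15
Waiting = turnaround − burst: 101=0, 102=3, 103=5
Total waiting = 0 + 3 + 5 = 8

8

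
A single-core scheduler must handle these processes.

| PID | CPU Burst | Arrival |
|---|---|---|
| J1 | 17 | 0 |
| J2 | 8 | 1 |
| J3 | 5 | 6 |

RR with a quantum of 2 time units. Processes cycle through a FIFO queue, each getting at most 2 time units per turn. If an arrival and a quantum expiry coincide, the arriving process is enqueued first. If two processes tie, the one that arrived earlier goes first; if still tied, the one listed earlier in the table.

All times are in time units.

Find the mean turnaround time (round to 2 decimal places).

Gantt: | J1 0-2 | J2 2-4 | J1 4-6 | J2 6-8 | J3 8-10 | J1 10-12 | J2 12-14 | J3 14-16 | J1 16-18 | J2 18-20 | J3 20-21 | J1 21-30 |
Completion: J1=30  J2=20  J3=21
Turnaround (C−A): J1=30  J2=19  J3=15
Turnaround times: J1=30, J2=19, J3=15
Average turnaround = (30+19+15) / 3 = 64/3 = 21.33

21.33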